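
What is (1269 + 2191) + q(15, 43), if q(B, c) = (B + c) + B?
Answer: 3533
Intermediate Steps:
q(B, c) = c + 2*B
(1269 + 2191) + q(15, 43) = (1269 + 2191) + (43 + 2*15) = 3460 + (43 + 30) = 3460 + 73 = 3533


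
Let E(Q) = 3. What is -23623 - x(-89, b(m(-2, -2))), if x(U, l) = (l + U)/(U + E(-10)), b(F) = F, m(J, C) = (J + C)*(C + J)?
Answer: -2031651/86 ≈ -23624.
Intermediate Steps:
m(J, C) = (C + J)² (m(J, C) = (C + J)*(C + J) = (C + J)²)
x(U, l) = (U + l)/(3 + U) (x(U, l) = (l + U)/(U + 3) = (U + l)/(3 + U))
-23623 - x(-89, b(m(-2, -2))) = -23623 - (-89 + (-2 - 2)²)/(3 - 89) = -23623 - (-89 + (-4)²)/(-86) = -23623 - (-1)*(-89 + 16)/86 = -23623 - (-1)*(-73)/86 = -23623 - 1*73/86 = -23623 - 73/86 = -2031651/86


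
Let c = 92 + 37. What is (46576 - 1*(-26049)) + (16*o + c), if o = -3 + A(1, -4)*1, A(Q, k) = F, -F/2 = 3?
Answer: 72610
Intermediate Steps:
F = -6 (F = -2*3 = -6)
A(Q, k) = -6
c = 129
o = -9 (o = -3 - 6*1 = -3 - 6 = -9)
(46576 - 1*(-26049)) + (16*o + c) = (46576 - 1*(-26049)) + (16*(-9) + 129) = (46576 + 26049) + (-144 + 129) = 72625 - 15 = 72610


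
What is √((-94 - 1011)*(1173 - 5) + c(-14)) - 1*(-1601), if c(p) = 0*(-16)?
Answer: 1601 + 4*I*√80665 ≈ 1601.0 + 1136.1*I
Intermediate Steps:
c(p) = 0
√((-94 - 1011)*(1173 - 5) + c(-14)) - 1*(-1601) = √((-94 - 1011)*(1173 - 5) + 0) - 1*(-1601) = √(-1105*1168 + 0) + 1601 = √(-1290640 + 0) + 1601 = √(-1290640) + 1601 = 4*I*√80665 + 1601 = 1601 + 4*I*√80665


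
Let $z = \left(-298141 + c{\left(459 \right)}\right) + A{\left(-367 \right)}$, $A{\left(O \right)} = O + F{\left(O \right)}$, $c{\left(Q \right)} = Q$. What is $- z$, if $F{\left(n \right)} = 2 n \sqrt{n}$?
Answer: $298049 + 734 i \sqrt{367} \approx 2.9805 \cdot 10^{5} + 14061.0 i$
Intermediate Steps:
$F{\left(n \right)} = 2 n^{\frac{3}{2}}$
$A{\left(O \right)} = O + 2 O^{\frac{3}{2}}$
$z = -298049 - 734 i \sqrt{367}$ ($z = \left(-298141 + 459\right) - \left(367 - 2 \left(-367\right)^{\frac{3}{2}}\right) = -297682 - \left(367 - 2 \left(- 367 i \sqrt{367}\right)\right) = -297682 - \left(367 + 734 i \sqrt{367}\right) = -298049 - 734 i \sqrt{367} \approx -2.9805 \cdot 10^{5} - 14061.0 i$)
$- z = - (-298049 - 734 i \sqrt{367}) = 298049 + 734 i \sqrt{367}$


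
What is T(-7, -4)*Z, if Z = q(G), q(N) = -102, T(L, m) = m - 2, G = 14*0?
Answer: 612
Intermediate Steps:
G = 0
T(L, m) = -2 + m
Z = -102
T(-7, -4)*Z = (-2 - 4)*(-102) = -6*(-102) = 612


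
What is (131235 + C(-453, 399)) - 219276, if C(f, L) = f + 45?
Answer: -88449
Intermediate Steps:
C(f, L) = 45 + f
(131235 + C(-453, 399)) - 219276 = (131235 + (45 - 453)) - 219276 = (131235 - 408) - 219276 = 130827 - 219276 = -88449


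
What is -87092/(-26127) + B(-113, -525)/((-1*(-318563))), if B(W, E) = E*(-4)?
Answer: 3971307928/1189013643 ≈ 3.3400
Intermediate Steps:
B(W, E) = -4*E
-87092/(-26127) + B(-113, -525)/((-1*(-318563))) = -87092/(-26127) + (-4*(-525))/((-1*(-318563))) = -87092*(-1/26127) + 2100/318563 = 87092/26127 + 2100*(1/318563) = 87092/26127 + 300/45509 = 3971307928/1189013643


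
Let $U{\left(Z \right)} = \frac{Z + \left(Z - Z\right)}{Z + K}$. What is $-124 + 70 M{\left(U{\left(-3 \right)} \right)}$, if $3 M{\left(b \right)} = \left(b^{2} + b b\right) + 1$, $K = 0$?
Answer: $-54$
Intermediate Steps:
$U{\left(Z \right)} = 1$ ($U{\left(Z \right)} = \frac{Z + \left(Z - Z\right)}{Z + 0} = \frac{Z + 0}{Z} = \frac{Z}{Z} = 1$)
$M{\left(b \right)} = \frac{1}{3} + \frac{2 b^{2}}{3}$ ($M{\left(b \right)} = \frac{\left(b^{2} + b b\right) + 1}{3} = \frac{\left(b^{2} + b^{2}\right) + 1}{3} = \frac{2 b^{2} + 1}{3} = \frac{1 + 2 b^{2}}{3} = \frac{1}{3} + \frac{2 b^{2}}{3}$)
$-124 + 70 M{\left(U{\left(-3 \right)} \right)} = -124 + 70 \left(\frac{1}{3} + \frac{2 \cdot 1^{2}}{3}\right) = -124 + 70 \left(\frac{1}{3} + \frac{2}{3} \cdot 1\right) = -124 + 70 \left(\frac{1}{3} + \frac{2}{3}\right) = -124 + 70 \cdot 1 = -124 + 70 = -54$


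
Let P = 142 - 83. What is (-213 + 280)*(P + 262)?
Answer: 21507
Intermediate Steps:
P = 59
(-213 + 280)*(P + 262) = (-213 + 280)*(59 + 262) = 67*321 = 21507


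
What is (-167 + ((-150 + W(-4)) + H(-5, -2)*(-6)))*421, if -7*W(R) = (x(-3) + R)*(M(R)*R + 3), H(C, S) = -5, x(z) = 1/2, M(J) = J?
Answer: -233655/2 ≈ -1.1683e+5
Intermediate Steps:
x(z) = ½
W(R) = -(½ + R)*(3 + R²)/7 (W(R) = -(½ + R)*(R*R + 3)/7 = -(½ + R)*(R² + 3)/7 = -(½ + R)*(3 + R²)/7)
(-167 + ((-150 + W(-4)) + H(-5, -2)*(-6)))*421 = (-167 + ((-150 + (-3/14 - 3/7*(-4) - ⅐*(-4)³ - 1/14*(-4)²)) - 5*(-6)))*421 = (-167 + ((-150 + (-3/14 + 12/7 - ⅐*(-64) - 1/14*16)) + 30))*421 = (-167 + ((-150 + (-3/14 + 12/7 + 64/7 - 8/7)) + 30))*421 = (-167 + ((-150 + 19/2) + 30))*421 = (-167 + (-281/2 + 30))*421 = (-167 - 221/2)*421 = -555/2*421 = -233655/2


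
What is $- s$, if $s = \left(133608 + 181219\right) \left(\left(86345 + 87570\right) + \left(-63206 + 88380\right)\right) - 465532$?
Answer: $-62678127071$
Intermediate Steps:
$s = 62678127071$ ($s = 314827 \left(173915 + 25174\right) - 465532 = 314827 \cdot 199089 - 465532 = 62678592603 - 465532 = 62678127071$)
$- s = \left(-1\right) 62678127071 = -62678127071$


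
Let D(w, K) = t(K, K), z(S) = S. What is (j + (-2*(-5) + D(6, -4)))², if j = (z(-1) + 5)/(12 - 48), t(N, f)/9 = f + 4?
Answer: 7921/81 ≈ 97.790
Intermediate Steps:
t(N, f) = 36 + 9*f (t(N, f) = 9*(f + 4) = 9*(4 + f) = 36 + 9*f)
D(w, K) = 36 + 9*K
j = -⅑ (j = (-1 + 5)/(12 - 48) = 4/(-36) = 4*(-1/36) = -⅑ ≈ -0.11111)
(j + (-2*(-5) + D(6, -4)))² = (-⅑ + (-2*(-5) + (36 + 9*(-4))))² = (-⅑ + (10 + (36 - 36)))² = (-⅑ + (10 + 0))² = (-⅑ + 10)² = (89/9)² = 7921/81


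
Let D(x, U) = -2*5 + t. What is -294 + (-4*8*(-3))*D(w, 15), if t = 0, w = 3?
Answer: -1254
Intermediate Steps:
D(x, U) = -10 (D(x, U) = -2*5 + 0 = -10 + 0 = -10)
-294 + (-4*8*(-3))*D(w, 15) = -294 + (-4*8*(-3))*(-10) = -294 - 32*(-3)*(-10) = -294 + 96*(-10) = -294 - 960 = -1254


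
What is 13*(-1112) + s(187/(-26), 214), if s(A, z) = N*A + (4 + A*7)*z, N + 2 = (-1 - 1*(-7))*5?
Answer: -319481/13 ≈ -24575.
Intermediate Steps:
N = 28 (N = -2 + (-1 - 1*(-7))*5 = -2 + (-1 + 7)*5 = -2 + 6*5 = -2 + 30 = 28)
s(A, z) = 28*A + z*(4 + 7*A) (s(A, z) = 28*A + (4 + A*7)*z = 28*A + (4 + 7*A)*z = 28*A + z*(4 + 7*A))
13*(-1112) + s(187/(-26), 214) = 13*(-1112) + (4*214 + 28*(187/(-26)) + 7*(187/(-26))*214) = -14456 + (856 + 28*(187*(-1/26)) + 7*(187*(-1/26))*214) = -14456 + (856 + 28*(-187/26) + 7*(-187/26)*214) = -14456 + (856 - 2618/13 - 140063/13) = -14456 - 131553/13 = -319481/13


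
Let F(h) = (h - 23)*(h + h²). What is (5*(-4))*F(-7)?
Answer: 25200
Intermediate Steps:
F(h) = (-23 + h)*(h + h²)
(5*(-4))*F(-7) = (5*(-4))*(-7*(-23 + (-7)² - 22*(-7))) = -(-140)*(-23 + 49 + 154) = -(-140)*180 = -20*(-1260) = 25200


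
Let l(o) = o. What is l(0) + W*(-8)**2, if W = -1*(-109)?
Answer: 6976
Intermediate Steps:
W = 109
l(0) + W*(-8)**2 = 0 + 109*(-8)**2 = 0 + 109*64 = 0 + 6976 = 6976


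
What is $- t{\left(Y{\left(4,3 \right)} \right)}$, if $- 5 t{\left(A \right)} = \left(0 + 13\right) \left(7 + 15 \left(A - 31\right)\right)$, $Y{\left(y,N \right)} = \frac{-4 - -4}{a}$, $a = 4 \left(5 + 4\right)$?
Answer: $- \frac{5954}{5} \approx -1190.8$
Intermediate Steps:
$a = 36$ ($a = 4 \cdot 9 = 36$)
$Y{\left(y,N \right)} = 0$ ($Y{\left(y,N \right)} = \frac{-4 - -4}{36} = \left(-4 + 4\right) \frac{1}{36} = 0 \cdot \frac{1}{36} = 0$)
$t{\left(A \right)} = \frac{5954}{5} - 39 A$ ($t{\left(A \right)} = - \frac{\left(0 + 13\right) \left(7 + 15 \left(A - 31\right)\right)}{5} = - \frac{13 \left(7 + 15 \left(-31 + A\right)\right)}{5} = - \frac{13 \left(7 + \left(-465 + 15 A\right)\right)}{5} = - \frac{13 \left(-458 + 15 A\right)}{5} = - \frac{-5954 + 195 A}{5} = \frac{5954}{5} - 39 A$)
$- t{\left(Y{\left(4,3 \right)} \right)} = - (\frac{5954}{5} - 0) = - (\frac{5954}{5} + 0) = \left(-1\right) \frac{5954}{5} = - \frac{5954}{5}$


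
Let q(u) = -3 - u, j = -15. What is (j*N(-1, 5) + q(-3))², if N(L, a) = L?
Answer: 225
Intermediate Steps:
(j*N(-1, 5) + q(-3))² = (-15*(-1) + (-3 - 1*(-3)))² = (15 + (-3 + 3))² = (15 + 0)² = 15² = 225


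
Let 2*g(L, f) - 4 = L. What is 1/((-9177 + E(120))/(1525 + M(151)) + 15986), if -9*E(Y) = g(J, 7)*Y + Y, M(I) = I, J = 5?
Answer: 5028/80349857 ≈ 6.2576e-5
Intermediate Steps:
g(L, f) = 2 + L/2
E(Y) = -11*Y/18 (E(Y) = -((2 + (½)*5)*Y + Y)/9 = -((2 + 5/2)*Y + Y)/9 = -(9*Y/2 + Y)/9 = -11*Y/18)
1/((-9177 + E(120))/(1525 + M(151)) + 15986) = 1/((-9177 - 11/18*120)/(1525 + 151) + 15986) = 1/((-9177 - 220/3)/1676 + 15986) = 1/(-27751/3*1/1676 + 15986) = 1/(-27751/5028 + 15986) = 1/(80349857/5028) = 5028/80349857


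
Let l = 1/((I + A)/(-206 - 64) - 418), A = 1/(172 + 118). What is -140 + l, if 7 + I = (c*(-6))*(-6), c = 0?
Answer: -4581910240/32727371 ≈ -140.00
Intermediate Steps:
I = -7 (I = -7 + (0*(-6))*(-6) = -7 + 0*(-6) = -7 + 0 = -7)
A = 1/290 ≈ 0.0034483
l = -78300/32727371 (l = 1/((-7 + 1/290)/(-206 - 64) - 418) = 1/(-2029/290/(-270) - 418) = 1/(-2029/290*(-1/270) - 418) = 1/(2029/78300 - 418) = 1/(-32727371/78300) = -78300/32727371 ≈ -0.0023925)
-140 + l = -140 - 78300/32727371 = -4581910240/32727371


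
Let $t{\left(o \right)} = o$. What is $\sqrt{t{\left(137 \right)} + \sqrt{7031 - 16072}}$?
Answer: $\sqrt{137 + i \sqrt{9041}} \approx 12.324 + 3.8577 i$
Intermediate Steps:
$\sqrt{t{\left(137 \right)} + \sqrt{7031 - 16072}} = \sqrt{137 + \sqrt{7031 - 16072}} = \sqrt{137 + \sqrt{-9041}} = \sqrt{137 + i \sqrt{9041}}$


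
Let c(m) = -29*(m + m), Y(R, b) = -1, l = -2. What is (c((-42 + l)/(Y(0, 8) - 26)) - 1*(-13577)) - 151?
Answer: 359950/27 ≈ 13331.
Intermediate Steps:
c(m) = -58*m
(c((-42 + l)/(Y(0, 8) - 26)) - 1*(-13577)) - 151 = (-58*(-42 - 2)/(-1 - 26) - 1*(-13577)) - 151 = (-(-2552)/(-27) + 13577) - 151 = (-(-2552)*(-1)/27 + 13577) - 151 = (-58*44/27 + 13577) - 151 = (-2552/27 + 13577) - 151 = 364027/27 - 151 = 359950/27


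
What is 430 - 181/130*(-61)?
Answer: 66941/130 ≈ 514.93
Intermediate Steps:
430 - 181/130*(-61) = 430 + 11041/130 = 66941/130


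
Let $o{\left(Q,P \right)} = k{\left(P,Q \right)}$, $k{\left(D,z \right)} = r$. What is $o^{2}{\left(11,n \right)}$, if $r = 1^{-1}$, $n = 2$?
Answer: $1$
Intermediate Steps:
$r = 1$
$k{\left(D,z \right)} = 1$
$o{\left(Q,P \right)} = 1$
$o^{2}{\left(11,n \right)} = 1^{2} = 1$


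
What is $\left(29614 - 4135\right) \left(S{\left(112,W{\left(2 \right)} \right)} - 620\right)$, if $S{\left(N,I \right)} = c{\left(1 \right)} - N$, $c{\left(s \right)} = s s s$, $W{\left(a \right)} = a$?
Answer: $-18625149$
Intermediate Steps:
$c{\left(s \right)} = s^{3}$ ($c{\left(s \right)} = s^{2} s = s^{3}$)
$S{\left(N,I \right)} = 1 - N$ ($S{\left(N,I \right)} = 1^{3} - N = 1 - N$)
$\left(29614 - 4135\right) \left(S{\left(112,W{\left(2 \right)} \right)} - 620\right) = \left(29614 - 4135\right) \left(\left(1 - 112\right) - 620\right) = 25479 \left(\left(1 - 112\right) - 620\right) = 25479 \left(-111 - 620\right) = 25479 \left(-731\right) = -18625149$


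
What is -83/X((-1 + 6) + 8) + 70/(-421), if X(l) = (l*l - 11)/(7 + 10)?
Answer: -605091/66518 ≈ -9.0966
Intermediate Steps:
X(l) = -11/17 + l²/17 (X(l) = (l² - 11)/17 = (-11 + l²)*(1/17) = -11/17 + l²/17)
-83/X((-1 + 6) + 8) + 70/(-421) = -83/(-11/17 + ((-1 + 6) + 8)²/17) + 70/(-421) = -83/(-11/17 + (5 + 8)²/17) + 70*(-1/421) = -83/(-11/17 + (1/17)*13²) - 70/421 = -83/(-11/17 + (1/17)*169) - 70/421 = -83/(-11/17 + 169/17) - 70/421 = -83/158/17 - 70/421 = -83*17/158 - 70/421 = -1411/158 - 70/421 = -605091/66518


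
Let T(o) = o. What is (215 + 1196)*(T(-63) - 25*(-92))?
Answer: 3156407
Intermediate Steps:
(215 + 1196)*(T(-63) - 25*(-92)) = (215 + 1196)*(-63 - 25*(-92)) = 1411*(-63 + 2300) = 1411*2237 = 3156407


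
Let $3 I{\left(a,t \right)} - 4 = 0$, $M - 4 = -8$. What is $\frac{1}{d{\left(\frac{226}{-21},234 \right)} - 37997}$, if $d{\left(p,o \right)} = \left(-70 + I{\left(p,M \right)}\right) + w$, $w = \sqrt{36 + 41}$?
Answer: $- \frac{342591}{13040954116} - \frac{9 \sqrt{77}}{13040954116} \approx -2.6276 \cdot 10^{-5}$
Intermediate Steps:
$M = -4$ ($M = 4 - 8 = -4$)
$I{\left(a,t \right)} = \frac{4}{3}$ ($I{\left(a,t \right)} = \frac{4}{3} + \frac{1}{3} \cdot 0 = \frac{4}{3} + 0 = \frac{4}{3}$)
$w = \sqrt{77} \approx 8.775$
$d{\left(p,o \right)} = - \frac{206}{3} + \sqrt{77}$ ($d{\left(p,o \right)} = \left(-70 + \frac{4}{3}\right) + \sqrt{77} = - \frac{206}{3} + \sqrt{77}$)
$\frac{1}{d{\left(\frac{226}{-21},234 \right)} - 37997} = \frac{1}{\left(- \frac{206}{3} + \sqrt{77}\right) - 37997} = \frac{1}{- \frac{114197}{3} + \sqrt{77}}$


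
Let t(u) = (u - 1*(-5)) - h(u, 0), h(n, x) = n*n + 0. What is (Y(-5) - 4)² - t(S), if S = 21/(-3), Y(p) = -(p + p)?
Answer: 87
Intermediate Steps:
h(n, x) = n² (h(n, x) = n² + 0 = n²)
Y(p) = -2*p
S = -7 (S = 21*(-⅓) = -7)
t(u) = 5 + u - u² (t(u) = (u - 1*(-5)) - u² = (u + 5) - u² = (5 + u) - u² = 5 + u - u²)
(Y(-5) - 4)² - t(S) = (-2*(-5) - 4)² - (5 - 7 - 1*(-7)²) = (10 - 4)² - (5 - 7 - 1*49) = 6² - (5 - 7 - 49) = 36 - 1*(-51) = 36 + 51 = 87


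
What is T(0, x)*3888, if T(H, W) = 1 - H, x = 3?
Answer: 3888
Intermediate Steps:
T(0, x)*3888 = (1 - 1*0)*3888 = (1 + 0)*3888 = 1*3888 = 3888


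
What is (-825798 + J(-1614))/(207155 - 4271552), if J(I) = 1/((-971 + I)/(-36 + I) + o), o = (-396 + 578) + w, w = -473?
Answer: 2390134688/11763719717 ≈ 0.20318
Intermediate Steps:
o = -291 (o = (-396 + 578) - 473 = 182 - 473 = -291)
J(I) = 1/(-291 + (-971 + I)/(-36 + I)) (J(I) = 1/((-971 + I)/(-36 + I) - 291) = 1/(-291 + (-971 + I)/(-36 + I)))
(-825798 + J(-1614))/(207155 - 4271552) = (-825798 + (-36 - 1614)/(5*(1901 - 58*(-1614))))/(207155 - 4271552) = (-825798 + (⅕)*(-1650)/(1901 + 93612))/(-4064397) = (-825798 + (⅕)*(-1650)/95513)*(-1/4064397) = (-825798 + (⅕)*(1/95513)*(-1650))*(-1/4064397) = (-825798 - 30/8683)*(-1/4064397) = -7170404064/8683*(-1/4064397) = 2390134688/11763719717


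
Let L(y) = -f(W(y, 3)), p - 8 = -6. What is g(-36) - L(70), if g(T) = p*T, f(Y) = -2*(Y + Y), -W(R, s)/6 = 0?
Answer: -72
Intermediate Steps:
p = 2 (p = 8 - 6 = 2)
W(R, s) = 0 (W(R, s) = -6*0 = 0)
f(Y) = -4*Y
L(y) = 0 (L(y) = -(-4)*0 = -1*0 = 0)
g(T) = 2*T
g(-36) - L(70) = 2*(-36) - 1*0 = -72 + 0 = -72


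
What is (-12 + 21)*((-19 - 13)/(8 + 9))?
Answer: -288/17 ≈ -16.941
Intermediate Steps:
(-12 + 21)*((-19 - 13)/(8 + 9)) = 9*(-32/17) = -288/17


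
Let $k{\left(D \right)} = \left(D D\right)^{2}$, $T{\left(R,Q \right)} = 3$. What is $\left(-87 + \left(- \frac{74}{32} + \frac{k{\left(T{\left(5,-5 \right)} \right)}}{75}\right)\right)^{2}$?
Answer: $\frac{1245595849}{160000} \approx 7785.0$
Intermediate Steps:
$k{\left(D \right)} = D^{4}$ ($k{\left(D \right)} = \left(D^{2}\right)^{2} = D^{4}$)
$\left(-87 + \left(- \frac{74}{32} + \frac{k{\left(T{\left(5,-5 \right)} \right)}}{75}\right)\right)^{2} = \left(-87 - \left(\frac{37}{16} - \frac{3^{4}}{75}\right)\right)^{2} = \left(-87 + \left(\left(-74\right) \frac{1}{32} + 81 \cdot \frac{1}{75}\right)\right)^{2} = \left(-87 + \left(- \frac{37}{16} + \frac{27}{25}\right)\right)^{2} = \left(-87 - \frac{493}{400}\right)^{2} = \left(- \frac{35293}{400}\right)^{2} = \frac{1245595849}{160000}$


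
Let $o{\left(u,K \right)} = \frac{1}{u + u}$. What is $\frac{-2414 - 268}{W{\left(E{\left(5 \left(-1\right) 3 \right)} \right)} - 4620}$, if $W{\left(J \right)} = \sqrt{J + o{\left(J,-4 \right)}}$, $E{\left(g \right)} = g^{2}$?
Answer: $\frac{5575878000}{9604878749} + \frac{2936790 \sqrt{38}}{9604878749} \approx 0.58241$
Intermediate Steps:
$o{\left(u,K \right)} = \frac{1}{2 u}$
$W{\left(J \right)} = \sqrt{J + \frac{1}{2 J}}$
$\frac{-2414 - 268}{W{\left(E{\left(5 \left(-1\right) 3 \right)} \right)} - 4620} = \frac{-2414 - 268}{\frac{\sqrt{\frac{2}{\left(5 \left(-1\right) 3\right)^{2}} + 4 \left(5 \left(-1\right) 3\right)^{2}}}{2} - 4620} = - \frac{2682}{\frac{\sqrt{\frac{2}{\left(\left(-5\right) 3\right)^{2}} + 4 \left(\left(-5\right) 3\right)^{2}}}{2} - 4620} = - \frac{2682}{\frac{\sqrt{\frac{2}{\left(-15\right)^{2}} + 4 \left(-15\right)^{2}}}{2} - 4620} = - \frac{2682}{\frac{\sqrt{\frac{2}{225} + 4 \cdot 225}}{2} - 4620} = - \frac{2682}{\frac{\sqrt{2 \cdot \frac{1}{225} + 900}}{2} - 4620} = - \frac{2682}{\frac{\sqrt{\frac{2}{225} + 900}}{2} - 4620} = - \frac{2682}{\frac{\sqrt{\frac{202502}{225}}}{2} - 4620} = - \frac{2682}{\frac{\frac{73}{15} \sqrt{38}}{2} - 4620} = - \frac{2682}{\frac{73 \sqrt{38}}{30} - 4620} = - \frac{2682}{-4620 + \frac{73 \sqrt{38}}{30}}$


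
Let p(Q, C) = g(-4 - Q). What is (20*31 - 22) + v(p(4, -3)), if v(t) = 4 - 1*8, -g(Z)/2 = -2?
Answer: 594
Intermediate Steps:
g(Z) = 4 (g(Z) = -2*(-2) = 4)
p(Q, C) = 4
v(t) = -4 (v(t) = 4 - 8 = -4)
(20*31 - 22) + v(p(4, -3)) = (20*31 - 22) - 4 = (620 - 22) - 4 = 598 - 4 = 594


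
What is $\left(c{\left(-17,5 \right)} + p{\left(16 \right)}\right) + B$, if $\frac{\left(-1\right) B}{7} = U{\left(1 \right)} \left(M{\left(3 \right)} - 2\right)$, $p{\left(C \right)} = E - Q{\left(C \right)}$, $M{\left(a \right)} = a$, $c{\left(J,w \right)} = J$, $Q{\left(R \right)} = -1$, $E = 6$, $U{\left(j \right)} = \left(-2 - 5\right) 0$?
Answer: $-10$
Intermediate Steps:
$U{\left(j \right)} = 0$ ($U{\left(j \right)} = \left(-7\right) 0 = 0$)
$p{\left(C \right)} = 7$ ($p{\left(C \right)} = 6 - -1 = 6 + 1 = 7$)
$B = 0$ ($B = - 7 \cdot 0 \left(3 - 2\right) = - 7 \cdot 0 \cdot 1 = \left(-7\right) 0 = 0$)
$\left(c{\left(-17,5 \right)} + p{\left(16 \right)}\right) + B = \left(-17 + 7\right) + 0 = -10 + 0 = -10$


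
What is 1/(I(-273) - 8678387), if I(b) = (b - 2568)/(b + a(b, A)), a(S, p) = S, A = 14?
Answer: -182/1579465487 ≈ -1.1523e-7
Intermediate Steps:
I(b) = (-2568 + b)/(2*b) (I(b) = (b - 2568)/(b + b) = (-2568 + b)/((2*b)) = (-2568 + b)*(1/(2*b)) = (-2568 + b)/(2*b))
1/(I(-273) - 8678387) = 1/((½)*(-2568 - 273)/(-273) - 8678387) = 1/((½)*(-1/273)*(-2841) - 8678387) = 1/(947/182 - 8678387) = 1/(-1579465487/182) = -182/1579465487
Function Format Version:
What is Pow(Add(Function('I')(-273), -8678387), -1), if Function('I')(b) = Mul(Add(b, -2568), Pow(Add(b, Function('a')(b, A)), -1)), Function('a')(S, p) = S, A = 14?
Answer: Rational(-182, 1579465487) ≈ -1.1523e-7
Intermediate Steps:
Function('I')(b) = Mul(Rational(1, 2), Pow(b, -1), Add(-2568, b)) (Function('I')(b) = Mul(Add(b, -2568), Pow(Add(b, b), -1)) = Mul(Add(-2568, b), Pow(Mul(2, b), -1)) = Mul(Add(-2568, b), Mul(Rational(1, 2), Pow(b, -1))) = Mul(Rational(1, 2), Pow(b, -1), Add(-2568, b)))
Pow(Add(Function('I')(-273), -8678387), -1) = Pow(Add(Mul(Rational(1, 2), Pow(-273, -1), Add(-2568, -273)), -8678387), -1) = Pow(Add(Mul(Rational(1, 2), Rational(-1, 273), -2841), -8678387), -1) = Pow(Add(Rational(947, 182), -8678387), -1) = Pow(Rational(-1579465487, 182), -1) = Rational(-182, 1579465487)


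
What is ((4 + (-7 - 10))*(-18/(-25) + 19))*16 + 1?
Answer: -102519/25 ≈ -4100.8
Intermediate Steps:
((4 + (-7 - 10))*(-18/(-25) + 19))*16 + 1 = ((4 - 17)*(-18*(-1/25) + 19))*16 + 1 = -13*(18/25 + 19)*16 + 1 = -13*493/25*16 + 1 = -6409/25*16 + 1 = -102544/25 + 1 = -102519/25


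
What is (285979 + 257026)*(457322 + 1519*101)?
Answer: 331635416705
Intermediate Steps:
(285979 + 257026)*(457322 + 1519*101) = 543005*(457322 + 153419) = 543005*610741 = 331635416705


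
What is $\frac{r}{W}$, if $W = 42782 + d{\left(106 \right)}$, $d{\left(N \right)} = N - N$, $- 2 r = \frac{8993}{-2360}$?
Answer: $\frac{8993}{201931040} \approx 4.4535 \cdot 10^{-5}$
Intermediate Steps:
$r = \frac{8993}{4720}$ ($r = - \frac{8993 \frac{1}{-2360}}{2} = - \frac{8993 \left(- \frac{1}{2360}\right)}{2} = \left(- \frac{1}{2}\right) \left(- \frac{8993}{2360}\right) = \frac{8993}{4720} \approx 1.9053$)
$d{\left(N \right)} = 0$
$W = 42782$ ($W = 42782 + 0 = 42782$)
$\frac{r}{W} = \frac{8993}{4720 \cdot 42782} = \frac{8993}{4720} \cdot \frac{1}{42782} = \frac{8993}{201931040}$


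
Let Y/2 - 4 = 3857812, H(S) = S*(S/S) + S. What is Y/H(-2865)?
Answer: -3857816/2865 ≈ -1346.5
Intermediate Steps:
H(S) = 2*S (H(S) = S*1 + S = S + S = 2*S)
Y = 7715632 (Y = 8 + 2*3857812 = 8 + 7715624 = 7715632)
Y/H(-2865) = 7715632/((2*(-2865))) = 7715632/(-5730) = 7715632*(-1/5730) = -3857816/2865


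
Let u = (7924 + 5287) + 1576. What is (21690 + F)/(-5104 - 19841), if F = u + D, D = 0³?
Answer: -12159/8315 ≈ -1.4623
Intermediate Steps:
D = 0
u = 14787 (u = 13211 + 1576 = 14787)
F = 14787 (F = 14787 + 0 = 14787)
(21690 + F)/(-5104 - 19841) = (21690 + 14787)/(-5104 - 19841) = 36477/(-24945) = 36477*(-1/24945) = -12159/8315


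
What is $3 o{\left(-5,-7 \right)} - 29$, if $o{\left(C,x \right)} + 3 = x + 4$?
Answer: $-47$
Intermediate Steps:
$o{\left(C,x \right)} = 1 + x$ ($o{\left(C,x \right)} = -3 + \left(x + 4\right) = -3 + \left(4 + x\right) = 1 + x$)
$3 o{\left(-5,-7 \right)} - 29 = 3 \left(1 - 7\right) - 29 = 3 \left(-6\right) - 29 = -18 - 29 = -47$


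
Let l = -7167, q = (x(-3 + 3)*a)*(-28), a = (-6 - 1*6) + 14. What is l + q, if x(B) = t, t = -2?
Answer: -7055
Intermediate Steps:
x(B) = -2
a = 2 (a = (-6 - 6) + 14 = -12 + 14 = 2)
q = 112 (q = -2*2*(-28) = -4*(-28) = 112)
l + q = -7167 + 112 = -7055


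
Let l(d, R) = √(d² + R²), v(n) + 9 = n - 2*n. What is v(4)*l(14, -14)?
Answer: -182*√2 ≈ -257.39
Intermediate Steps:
v(n) = -9 - n (v(n) = -9 + (n - 2*n) = -9 - n)
l(d, R) = √(R² + d²)
v(4)*l(14, -14) = (-9 - 1*4)*√((-14)² + 14²) = (-9 - 4)*√(196 + 196) = -182*√2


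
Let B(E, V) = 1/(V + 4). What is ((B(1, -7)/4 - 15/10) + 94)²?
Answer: 1229881/144 ≈ 8540.8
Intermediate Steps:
B(E, V) = 1/(4 + V)
((B(1, -7)/4 - 15/10) + 94)² = ((1/((4 - 7)*4) - 15/10) + 94)² = (((¼)/(-3) - 15*⅒) + 94)² = ((-⅓*¼ - 3/2) + 94)² = ((-1/12 - 3/2) + 94)² = (-19/12 + 94)² = (1109/12)² = 1229881/144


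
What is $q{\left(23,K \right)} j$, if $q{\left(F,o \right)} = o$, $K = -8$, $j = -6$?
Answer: $48$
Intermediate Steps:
$q{\left(23,K \right)} j = \left(-8\right) \left(-6\right) = 48$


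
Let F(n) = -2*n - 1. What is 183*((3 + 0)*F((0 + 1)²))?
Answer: -1647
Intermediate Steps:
F(n) = -1 - 2*n
183*((3 + 0)*F((0 + 1)²)) = 183*((3 + 0)*(-1 - 2*(0 + 1)²)) = 183*(3*(-1 - 2*1²)) = 183*(3*(-1 - 2*1)) = 183*(3*(-1 - 2)) = 183*(3*(-3)) = 183*(-9) = -1647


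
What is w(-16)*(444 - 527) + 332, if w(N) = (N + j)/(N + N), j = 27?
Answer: 11537/32 ≈ 360.53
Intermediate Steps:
w(N) = (27 + N)/(2*N) (w(N) = (N + 27)/(N + N) = (27 + N)/((2*N)) = (27 + N)*(1/(2*N)) = (27 + N)/(2*N))
w(-16)*(444 - 527) + 332 = ((½)*(27 - 16)/(-16))*(444 - 527) + 332 = ((½)*(-1/16)*11)*(-83) + 332 = -11/32*(-83) + 332 = 913/32 + 332 = 11537/32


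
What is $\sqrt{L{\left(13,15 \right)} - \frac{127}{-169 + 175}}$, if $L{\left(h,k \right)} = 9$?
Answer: $\frac{i \sqrt{438}}{6} \approx 3.4881 i$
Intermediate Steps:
$\sqrt{L{\left(13,15 \right)} - \frac{127}{-169 + 175}} = \sqrt{9 - \frac{127}{-169 + 175}} = \sqrt{9 - \frac{127}{6}} = \sqrt{- \frac{73}{6}} = \frac{i \sqrt{438}}{6}$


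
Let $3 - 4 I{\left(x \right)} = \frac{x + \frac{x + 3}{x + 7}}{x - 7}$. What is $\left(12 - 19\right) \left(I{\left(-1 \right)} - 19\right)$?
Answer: $\frac{6139}{48} \approx 127.9$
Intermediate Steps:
$I{\left(x \right)} = \frac{3}{4} - \frac{x + \frac{3 + x}{7 + x}}{4 \left(-7 + x\right)}$ ($I{\left(x \right)} = \frac{3}{4} - \frac{\left(x + \frac{x + 3}{x + 7}\right) \frac{1}{x - 7}}{4} = \frac{3}{4} - \frac{\left(x + \frac{3 + x}{7 + x}\right) \frac{1}{-7 + x}}{4} = \frac{3}{4} - \frac{\frac{1}{-7 + x} \left(x + \frac{3 + x}{7 + x}\right)}{4} = \frac{3}{4} - \frac{x + \frac{3 + x}{7 + x}}{4 \left(-7 + x\right)}$)
$\left(12 - 19\right) \left(I{\left(-1 \right)} - 19\right) = \left(12 - 19\right) \left(\frac{-75 + \left(-1\right)^{2} - -4}{2 \left(-49 + \left(-1\right)^{2}\right)} - 19\right) = - 7 \left(\frac{-75 + 1 + 4}{2 \left(-49 + 1\right)} - 19\right) = - 7 \left(\frac{1}{2} \frac{1}{-48} \left(-70\right) - 19\right) = - 7 \left(\frac{1}{2} \left(- \frac{1}{48}\right) \left(-70\right) - 19\right) = - 7 \left(\frac{35}{48} - 19\right) = \left(-7\right) \left(- \frac{877}{48}\right) = \frac{6139}{48}$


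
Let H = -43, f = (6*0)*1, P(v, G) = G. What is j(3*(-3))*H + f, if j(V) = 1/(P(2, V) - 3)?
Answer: 43/12 ≈ 3.5833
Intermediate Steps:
f = 0 (f = 0*1 = 0)
j(V) = 1/(-3 + V) (j(V) = 1/(V - 3) = 1/(-3 + V))
j(3*(-3))*H + f = -43/(-3 + 3*(-3)) + 0 = -43/(-3 - 9) + 0 = -43/(-12) + 0 = -1/12*(-43) + 0 = 43/12 + 0 = 43/12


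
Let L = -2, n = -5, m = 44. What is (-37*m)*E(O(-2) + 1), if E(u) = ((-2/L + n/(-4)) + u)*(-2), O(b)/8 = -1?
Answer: -15466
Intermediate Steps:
O(b) = -8 (O(b) = 8*(-1) = -8)
E(u) = -9/2 - 2*u (E(u) = ((-2/(-2) - 5/(-4)) + u)*(-2) = ((-2*(-½) - 5*(-¼)) + u)*(-2) = ((1 + 5/4) + u)*(-2) = (9/4 + u)*(-2) = -9/2 - 2*u)
(-37*m)*E(O(-2) + 1) = (-37*44)*(-9/2 - 2*(-8 + 1)) = -1628*(-9/2 - 2*(-7)) = -1628*(-9/2 + 14) = -1628*19/2 = -15466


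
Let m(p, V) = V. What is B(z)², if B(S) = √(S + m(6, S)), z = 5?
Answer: 10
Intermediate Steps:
B(S) = √2*√S (B(S) = √(S + S) = √(2*S) = √2*√S)
B(z)² = (√2*√5)² = (√10)² = 10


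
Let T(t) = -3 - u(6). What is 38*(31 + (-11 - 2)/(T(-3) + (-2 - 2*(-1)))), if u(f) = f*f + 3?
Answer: 24985/21 ≈ 1189.8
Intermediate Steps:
u(f) = 3 + f**2 (u(f) = f**2 + 3 = 3 + f**2)
T(t) = -42 (T(t) = -3 - (3 + 6**2) = -3 - (3 + 36) = -3 - 1*39 = -3 - 39 = -42)
38*(31 + (-11 - 2)/(T(-3) + (-2 - 2*(-1)))) = 38*(31 + (-11 - 2)/(-42 + (-2 - 2*(-1)))) = 38*(31 - 13/(-42 + (-2 + 2))) = 38*(31 - 13/(-42 + 0)) = 38*(31 - 13/(-42)) = 38*(31 - 13*(-1/42)) = 38*(31 + 13/42) = 38*(1315/42) = 24985/21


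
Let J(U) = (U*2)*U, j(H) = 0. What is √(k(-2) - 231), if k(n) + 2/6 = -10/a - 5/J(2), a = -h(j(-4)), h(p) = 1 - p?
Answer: I*√31962/12 ≈ 14.898*I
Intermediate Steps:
a = -1 (a = -(1 - 1*0) = -(1 + 0) = -1*1 = -1)
J(U) = 2*U² (J(U) = (2*U)*U = 2*U²)
k(n) = 217/24 (k(n) = -⅓ + (-10/(-1) - 5/(2*2²)) = -⅓ + (-10*(-1) - 5/(2*4)) = -⅓ + (10 - 5/8) = -⅓ + 75/8 = 217/24)
√(k(-2) - 231) = √(217/24 - 231) = √(-5327/24) = I*√31962/12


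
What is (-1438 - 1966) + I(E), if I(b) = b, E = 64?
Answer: -3340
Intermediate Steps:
(-1438 - 1966) + I(E) = (-1438 - 1966) + 64 = -3404 + 64 = -3340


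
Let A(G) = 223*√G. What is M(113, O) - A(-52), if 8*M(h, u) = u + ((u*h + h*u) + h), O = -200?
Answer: -45287/8 - 446*I*√13 ≈ -5660.9 - 1608.1*I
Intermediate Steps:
M(h, u) = h/8 + u/8 + h*u/4 (M(h, u) = (u + ((u*h + h*u) + h))/8 = (u + ((h*u + h*u) + h))/8 = (u + (2*h*u + h))/8 = (u + (h + 2*h*u))/8 = (h + u + 2*h*u)/8 = h/8 + u/8 + h*u/4)
M(113, O) - A(-52) = ((⅛)*113 + (⅛)*(-200) + (¼)*113*(-200)) - 223*√(-52) = (113/8 - 25 - 5650) - 223*2*I*√13 = -45287/8 - 446*I*√13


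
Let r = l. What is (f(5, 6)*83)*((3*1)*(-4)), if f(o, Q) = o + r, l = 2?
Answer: -6972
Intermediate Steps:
r = 2
f(o, Q) = 2 + o (f(o, Q) = o + 2 = 2 + o)
(f(5, 6)*83)*((3*1)*(-4)) = ((2 + 5)*83)*((3*1)*(-4)) = (7*83)*(3*(-4)) = 581*(-12) = -6972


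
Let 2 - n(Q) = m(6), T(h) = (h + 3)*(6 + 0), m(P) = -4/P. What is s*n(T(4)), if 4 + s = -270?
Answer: -2192/3 ≈ -730.67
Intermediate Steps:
s = -274 (s = -4 - 270 = -274)
T(h) = 18 + 6*h (T(h) = (3 + h)*6 = 18 + 6*h)
n(Q) = 8/3 (n(Q) = 2 - (-4)/6 = 2 - 1*(-⅔) = 2 + ⅔ = 8/3)
s*n(T(4)) = -274*8/3 = -2192/3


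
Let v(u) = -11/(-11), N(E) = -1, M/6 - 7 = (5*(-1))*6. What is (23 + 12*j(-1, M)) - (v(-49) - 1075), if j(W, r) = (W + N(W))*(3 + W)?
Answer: 1049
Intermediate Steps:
M = -138 (M = 42 + 6*((5*(-1))*6) = 42 + 6*(-5*6) = 42 + 6*(-30) = 42 - 180 = -138)
j(W, r) = (-1 + W)*(3 + W) (j(W, r) = (W - 1)*(3 + W) = (-1 + W)*(3 + W))
v(u) = 1 (v(u) = -11*(-1/11) = 1)
(23 + 12*j(-1, M)) - (v(-49) - 1075) = (23 + 12*(-3 + (-1)² + 2*(-1))) - (1 - 1075) = (23 + 12*(-3 + 1 - 2)) - 1*(-1074) = (23 + 12*(-4)) + 1074 = (23 - 48) + 1074 = -25 + 1074 = 1049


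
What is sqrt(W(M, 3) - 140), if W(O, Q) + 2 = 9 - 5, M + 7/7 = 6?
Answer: I*sqrt(138) ≈ 11.747*I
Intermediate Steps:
M = 5 (M = -1 + 6 = 5)
W(O, Q) = 2 (W(O, Q) = -2 + (9 - 5) = -2 + 4 = 2)
sqrt(W(M, 3) - 140) = sqrt(2 - 140) = sqrt(-138) = I*sqrt(138)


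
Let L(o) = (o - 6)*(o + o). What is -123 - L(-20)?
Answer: -1163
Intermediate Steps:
L(o) = 2*o*(-6 + o) (L(o) = (-6 + o)*(2*o) = 2*o*(-6 + o))
-123 - L(-20) = -123 - 2*(-20)*(-6 - 20) = -123 - 2*(-20)*(-26) = -123 - 1*1040 = -123 - 1040 = -1163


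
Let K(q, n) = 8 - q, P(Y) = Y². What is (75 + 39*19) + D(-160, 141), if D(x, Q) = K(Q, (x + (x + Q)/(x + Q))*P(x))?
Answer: 683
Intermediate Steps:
D(x, Q) = 8 - Q
(75 + 39*19) + D(-160, 141) = (75 + 39*19) + (8 - 1*141) = (75 + 741) + (8 - 141) = 816 - 133 = 683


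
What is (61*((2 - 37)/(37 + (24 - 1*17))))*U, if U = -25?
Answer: 53375/44 ≈ 1213.1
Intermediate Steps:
(61*((2 - 37)/(37 + (24 - 1*17))))*U = (61*((2 - 37)/(37 + (24 - 1*17))))*(-25) = (61*(-35/(37 + (24 - 17))))*(-25) = (61*(-35/(37 + 7)))*(-25) = (61*(-35/44))*(-25) = -2135/44*(-25) = 53375/44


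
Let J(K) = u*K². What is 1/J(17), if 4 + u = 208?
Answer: 1/58956 ≈ 1.6962e-5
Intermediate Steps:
u = 204 (u = -4 + 208 = 204)
J(K) = 204*K²
1/J(17) = 1/(204*17²) = 1/(204*289) = 1/58956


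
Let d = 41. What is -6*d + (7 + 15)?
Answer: -224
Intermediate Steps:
-6*d + (7 + 15) = -6*41 + (7 + 15) = -246 + 22 = -224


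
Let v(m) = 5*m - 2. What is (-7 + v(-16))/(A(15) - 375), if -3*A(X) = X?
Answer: 89/380 ≈ 0.23421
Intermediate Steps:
A(X) = -X/3
v(m) = -2 + 5*m
(-7 + v(-16))/(A(15) - 375) = (-7 + (-2 + 5*(-16)))/(-⅓*15 - 375) = (-7 + (-2 - 80))/(-5 - 375) = (-7 - 82)/(-380) = -1/380*(-89) = 89/380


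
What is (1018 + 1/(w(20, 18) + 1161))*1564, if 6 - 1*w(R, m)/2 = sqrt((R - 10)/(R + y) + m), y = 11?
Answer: 67907770887836/42651527 + 6256*sqrt(4402)/42651527 ≈ 1.5922e+6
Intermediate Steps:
w(R, m) = 12 - 2*sqrt(m + (-10 + R)/(11 + R)) (w(R, m) = 12 - 2*sqrt((R - 10)/(R + 11) + m) = 12 - 2*sqrt((-10 + R)/(11 + R) + m) = 12 - 2*sqrt(m + (-10 + R)/(11 + R)))
(1018 + 1/(w(20, 18) + 1161))*1564 = (1018 + 1/((12 - 2*sqrt(-10 + 20 + 18*(11 + 20))/sqrt(11 + 20)) + 1161))*1564 = (1018 + 1/((12 - 2*sqrt(31)*sqrt(-10 + 20 + 18*31)/31) + 1161))*1564 = (1018 + 1/((12 - 2*sqrt(31)*sqrt(-10 + 20 + 558)/31) + 1161))*1564 = (1018 + 1/((12 - 2*2*sqrt(4402)/31) + 1161))*1564 = (1018 + 1/((12 - 4*sqrt(4402)/31) + 1161))*1564 = (1018 + 1/(1173 - 4*sqrt(4402)/31))*1564 = 1592152 + 1564/(1173 - 4*sqrt(4402)/31)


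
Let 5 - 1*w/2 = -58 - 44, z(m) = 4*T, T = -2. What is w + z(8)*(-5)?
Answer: 254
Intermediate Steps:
z(m) = -8 (z(m) = 4*(-2) = -8)
w = 214 (w = 10 - 2*(-58 - 44) = 10 - 2*(-102) = 10 + 204 = 214)
w + z(8)*(-5) = 214 - 8*(-5) = 214 + 40 = 254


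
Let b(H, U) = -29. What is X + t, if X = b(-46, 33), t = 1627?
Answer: 1598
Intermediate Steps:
X = -29
X + t = -29 + 1627 = 1598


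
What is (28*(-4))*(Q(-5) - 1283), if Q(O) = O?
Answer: 144256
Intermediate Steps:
(28*(-4))*(Q(-5) - 1283) = (28*(-4))*(-5 - 1283) = -112*(-1288) = 144256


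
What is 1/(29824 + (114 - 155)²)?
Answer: 1/31505 ≈ 3.1741e-5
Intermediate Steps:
1/(29824 + (114 - 155)²) = 1/(29824 + (-41)²) = 1/(29824 + 1681) = 1/31505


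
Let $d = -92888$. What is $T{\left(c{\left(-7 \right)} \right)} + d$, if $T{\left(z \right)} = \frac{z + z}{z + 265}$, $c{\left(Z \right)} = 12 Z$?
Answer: $- \frac{16812896}{181} \approx -92889.0$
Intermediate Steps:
$T{\left(z \right)} = \frac{2 z}{265 + z}$
$T{\left(c{\left(-7 \right)} \right)} + d = \frac{2 \cdot 12 \left(-7\right)}{265 + 12 \left(-7\right)} - 92888 = 2 \left(-84\right) \frac{1}{265 - 84} - 92888 = 2 \left(-84\right) \frac{1}{181} - 92888 = - \frac{168}{181} - 92888 = - \frac{16812896}{181}$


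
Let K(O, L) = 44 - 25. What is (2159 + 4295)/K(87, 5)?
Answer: 6454/19 ≈ 339.68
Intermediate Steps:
K(O, L) = 19
(2159 + 4295)/K(87, 5) = (2159 + 4295)/19 = 6454*(1/19) = 6454/19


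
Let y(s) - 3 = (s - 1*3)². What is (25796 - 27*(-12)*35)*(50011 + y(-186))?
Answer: 3183854960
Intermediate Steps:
y(s) = 3 + (-3 + s)² (y(s) = 3 + (s - 1*3)² = 3 + (s - 3)² = 3 + (-3 + s)²)
(25796 - 27*(-12)*35)*(50011 + y(-186)) = (25796 - 27*(-12)*35)*(50011 + (3 + (-3 - 186)²)) = (25796 + 324*35)*(50011 + (3 + (-189)²)) = (25796 + 11340)*(50011 + (3 + 35721)) = 37136*(50011 + 35724) = 37136*85735 = 3183854960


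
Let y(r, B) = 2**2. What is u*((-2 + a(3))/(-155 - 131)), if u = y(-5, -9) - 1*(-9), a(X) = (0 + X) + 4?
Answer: -5/22 ≈ -0.22727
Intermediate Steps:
y(r, B) = 4
a(X) = 4 + X (a(X) = X + 4 = 4 + X)
u = 13 (u = 4 - 1*(-9) = 4 + 9 = 13)
u*((-2 + a(3))/(-155 - 131)) = 13*((-2 + (4 + 3))/(-155 - 131)) = 13*((-2 + 7)/(-286)) = 13*(5*(-1/286)) = 13*(-5/286) = -5/22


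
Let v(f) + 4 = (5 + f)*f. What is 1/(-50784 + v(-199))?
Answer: -1/12182 ≈ -8.2088e-5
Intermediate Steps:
v(f) = -4 + f*(5 + f) (v(f) = -4 + (5 + f)*f = -4 + f*(5 + f))
1/(-50784 + v(-199)) = 1/(-50784 + (-4 + (-199)**2 + 5*(-199))) = 1/(-50784 + (-4 + 39601 - 995)) = 1/(-50784 + 38602) = 1/(-12182) = -1/12182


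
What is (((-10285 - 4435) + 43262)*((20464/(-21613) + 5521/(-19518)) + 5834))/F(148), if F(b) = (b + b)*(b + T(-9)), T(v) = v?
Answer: 11704648931958667/2892714869816 ≈ 4046.3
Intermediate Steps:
F(b) = 2*b*(-9 + b) (F(b) = (b + b)*(b - 9) = (2*b)*(-9 + b) = 2*b*(-9 + b))
(((-10285 - 4435) + 43262)*((20464/(-21613) + 5521/(-19518)) + 5834))/F(148) = (((-10285 - 4435) + 43262)*((20464/(-21613) + 5521/(-19518)) + 5834))/((2*148*(-9 + 148))) = ((-14720 + 43262)*((20464*(-1/21613) + 5521*(-1/19518)) + 5834))/((2*148*139)) = (28542*((-20464/21613 - 5521/19518) + 5834))/41144 = (28542*(-518741725/421842534 + 5834))*(1/41144) = (28542*(2460510601631/421842534))*(1/41144) = (11704648931958667/70307089)*(1/41144) = 11704648931958667/2892714869816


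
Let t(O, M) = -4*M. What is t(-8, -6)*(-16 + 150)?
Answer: 3216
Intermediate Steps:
t(-8, -6)*(-16 + 150) = (-4*(-6))*(-16 + 150) = 24*134 = 3216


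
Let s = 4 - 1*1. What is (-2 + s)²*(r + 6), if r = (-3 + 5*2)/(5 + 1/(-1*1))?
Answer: 31/4 ≈ 7.7500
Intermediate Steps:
s = 3 (s = 4 - 1 = 3)
r = 7/4 (r = (-3 + 10)/(5 - 1*1) = 7/(5 - 1) = 7/4 ≈ 1.7500)
(-2 + s)²*(r + 6) = (-2 + 3)²*(7/4 + 6) = 1²*(31/4) = 1*(31/4) = 31/4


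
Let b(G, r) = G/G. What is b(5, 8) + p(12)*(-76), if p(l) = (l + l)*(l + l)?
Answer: -43775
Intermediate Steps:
p(l) = 4*l**2 (p(l) = (2*l)*(2*l) = 4*l**2)
b(G, r) = 1
b(5, 8) + p(12)*(-76) = 1 + (4*12**2)*(-76) = 1 + (4*144)*(-76) = 1 + 576*(-76) = 1 - 43776 = -43775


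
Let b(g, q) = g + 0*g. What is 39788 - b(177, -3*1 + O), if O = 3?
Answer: 39611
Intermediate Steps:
b(g, q) = g (b(g, q) = g + 0 = g)
39788 - b(177, -3*1 + O) = 39788 - 1*177 = 39788 - 177 = 39611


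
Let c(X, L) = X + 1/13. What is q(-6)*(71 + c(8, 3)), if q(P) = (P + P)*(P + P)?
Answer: 148032/13 ≈ 11387.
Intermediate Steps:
q(P) = 4*P² (q(P) = (2*P)*(2*P) = 4*P²)
c(X, L) = 1/13 + X (c(X, L) = X + 1/13 = 1/13 + X)
q(-6)*(71 + c(8, 3)) = (4*(-6)²)*(71 + (1/13 + 8)) = (4*36)*(71 + 105/13) = 144*(1028/13) = 148032/13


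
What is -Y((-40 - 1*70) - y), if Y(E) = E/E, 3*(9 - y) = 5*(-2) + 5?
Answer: -1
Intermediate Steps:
y = 32/3 (y = 9 - (5*(-2) + 5)/3 = 9 - (-10 + 5)/3 = 9 - ⅓*(-5) = 9 + 5/3 = 32/3 ≈ 10.667)
Y(E) = 1
-Y((-40 - 1*70) - y) = -1*1 = -1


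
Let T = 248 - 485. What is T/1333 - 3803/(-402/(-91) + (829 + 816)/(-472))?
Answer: -217750317461/53385317 ≈ -4078.8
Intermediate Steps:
T = -237
T/1333 - 3803/(-402/(-91) + (829 + 816)/(-472)) = -237/1333 - 3803/(-402/(-91) + (829 + 816)/(-472)) = -237*1/1333 - 3803/(-402*(-1/91) + 1645*(-1/472)) = -237/1333 - 3803/(402/91 - 1645/472) = -237/1333 - 3803/40049/42952 = -237/1333 - 3803*42952/40049 = -237/1333 - 163346456/40049 = -217750317461/53385317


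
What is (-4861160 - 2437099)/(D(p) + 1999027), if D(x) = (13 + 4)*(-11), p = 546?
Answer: -2432753/666280 ≈ -3.6512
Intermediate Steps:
D(x) = -187 (D(x) = 17*(-11) = -187)
(-4861160 - 2437099)/(D(p) + 1999027) = (-4861160 - 2437099)/(-187 + 1999027) = -7298259/1998840 = -7298259*1/1998840 = -2432753/666280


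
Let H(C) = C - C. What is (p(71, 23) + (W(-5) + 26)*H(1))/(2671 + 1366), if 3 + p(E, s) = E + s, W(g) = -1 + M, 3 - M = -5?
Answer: 91/4037 ≈ 0.022541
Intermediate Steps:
M = 8 (M = 3 - 1*(-5) = 3 + 5 = 8)
W(g) = 7 (W(g) = -1 + 8 = 7)
H(C) = 0
p(E, s) = -3 + E + s (p(E, s) = -3 + (E + s) = -3 + E + s)
(p(71, 23) + (W(-5) + 26)*H(1))/(2671 + 1366) = ((-3 + 71 + 23) + (7 + 26)*0)/(2671 + 1366) = (91 + 33*0)/4037 = (91 + 0)*(1/4037) = 91*(1/4037) = 91/4037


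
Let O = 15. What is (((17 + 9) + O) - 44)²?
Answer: 9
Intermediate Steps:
(((17 + 9) + O) - 44)² = (((17 + 9) + 15) - 44)² = ((26 + 15) - 44)² = (41 - 44)² = (-3)² = 9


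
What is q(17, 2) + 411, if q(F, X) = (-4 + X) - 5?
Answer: 404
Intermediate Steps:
q(F, X) = -9 + X
q(17, 2) + 411 = (-9 + 2) + 411 = -7 + 411 = 404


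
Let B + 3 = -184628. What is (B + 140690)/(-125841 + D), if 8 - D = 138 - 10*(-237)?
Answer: 43941/128341 ≈ 0.34238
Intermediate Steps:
B = -184631 (B = -3 - 184628 = -184631)
D = -2500 (D = 8 - (138 - 10*(-237)) = 8 - (138 + 2370) = 8 - 1*2508 = 8 - 2508 = -2500)
(B + 140690)/(-125841 + D) = (-184631 + 140690)/(-125841 - 2500) = -43941/(-128341) = -43941*(-1/128341) = 43941/128341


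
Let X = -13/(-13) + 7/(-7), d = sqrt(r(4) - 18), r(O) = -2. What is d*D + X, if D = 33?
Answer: 66*I*sqrt(5) ≈ 147.58*I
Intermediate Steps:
d = 2*I*sqrt(5) (d = sqrt(-2 - 18) = sqrt(-20) = 2*I*sqrt(5) ≈ 4.4721*I)
X = 0 (X = -13*(-1/13) + 7*(-1/7) = 1 - 1 = 0)
d*D + X = (2*I*sqrt(5))*33 + 0 = 66*I*sqrt(5) + 0 = 66*I*sqrt(5)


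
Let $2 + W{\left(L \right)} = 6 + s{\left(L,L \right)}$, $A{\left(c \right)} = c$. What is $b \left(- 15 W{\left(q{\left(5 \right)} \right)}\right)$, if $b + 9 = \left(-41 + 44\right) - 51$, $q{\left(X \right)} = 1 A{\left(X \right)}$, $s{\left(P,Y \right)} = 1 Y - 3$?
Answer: $5130$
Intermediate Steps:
$s{\left(P,Y \right)} = -3 + Y$ ($s{\left(P,Y \right)} = Y - 3 = -3 + Y$)
$q{\left(X \right)} = X$ ($q{\left(X \right)} = 1 X = X$)
$W{\left(L \right)} = 1 + L$ ($W{\left(L \right)} = -2 + \left(6 + \left(-3 + L\right)\right) = -2 + \left(3 + L\right) = 1 + L$)
$b = -57$ ($b = -9 + \left(\left(-41 + 44\right) - 51\right) = -9 + \left(3 - 51\right) = -9 - 48 = -57$)
$b \left(- 15 W{\left(q{\left(5 \right)} \right)}\right) = - 57 \left(- 15 \left(1 + 5\right)\right) = - 57 \left(\left(-15\right) 6\right) = \left(-57\right) \left(-90\right) = 5130$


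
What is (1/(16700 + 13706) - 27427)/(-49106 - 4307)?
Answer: 833945361/1624075678 ≈ 0.51349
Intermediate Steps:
(1/(16700 + 13706) - 27427)/(-49106 - 4307) = (1/30406 - 27427)/(-53413) = (1/30406 - 27427)*(-1/53413) = -833945361/30406*(-1/53413) = 833945361/1624075678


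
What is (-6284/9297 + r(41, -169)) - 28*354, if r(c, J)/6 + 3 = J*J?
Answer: 1500864208/9297 ≈ 1.6144e+5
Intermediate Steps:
r(c, J) = -18 + 6*J**2 (r(c, J) = -18 + 6*(J*J) = -18 + 6*J**2)
(-6284/9297 + r(41, -169)) - 28*354 = (-6284/9297 + (-18 + 6*(-169)**2)) - 28*354 = (-6284*1/9297 + (-18 + 6*28561)) - 9912 = (-6284/9297 + (-18 + 171366)) - 9912 = (-6284/9297 + 171348) - 9912 = 1593016072/9297 - 9912 = 1500864208/9297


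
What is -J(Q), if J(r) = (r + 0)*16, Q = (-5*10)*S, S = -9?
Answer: -7200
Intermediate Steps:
Q = 450 (Q = -5*10*(-9) = -50*(-9) = 450)
J(r) = 16*r (J(r) = r*16 = 16*r)
-J(Q) = -16*450 = -1*7200 = -7200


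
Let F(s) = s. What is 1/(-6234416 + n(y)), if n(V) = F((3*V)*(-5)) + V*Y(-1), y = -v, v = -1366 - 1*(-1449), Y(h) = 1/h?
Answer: -1/6233088 ≈ -1.6043e-7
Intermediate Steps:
v = 83 (v = -1366 + 1449 = 83)
y = -83 (y = -1*83 = -83)
n(V) = -16*V (n(V) = (3*V)*(-5) + V/(-1) = -15*V + V*(-1) = -15*V - V = -16*V)
1/(-6234416 + n(y)) = 1/(-6234416 - 16*(-83)) = 1/(-6234416 + 1328) = 1/(-6233088) = -1/6233088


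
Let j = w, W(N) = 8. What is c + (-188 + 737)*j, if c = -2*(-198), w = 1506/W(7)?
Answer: 414981/4 ≈ 1.0375e+5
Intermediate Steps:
w = 753/4 (w = 1506/8 = 1506*(⅛) = 753/4 ≈ 188.25)
c = 396
j = 753/4 ≈ 188.25
c + (-188 + 737)*j = 396 + (-188 + 737)*(753/4) = 396 + 549*(753/4) = 396 + 413397/4 = 414981/4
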